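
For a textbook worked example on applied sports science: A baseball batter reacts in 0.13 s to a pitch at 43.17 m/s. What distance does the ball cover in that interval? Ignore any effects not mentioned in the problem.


d = v * t
d = 43.17 * 0.13
d = 5.6121 m

5.6121 m


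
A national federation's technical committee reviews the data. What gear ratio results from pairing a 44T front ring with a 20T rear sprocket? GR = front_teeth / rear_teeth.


GR = front_teeth / rear_teeth
GR = 44 / 20
GR = 2.2

2.2


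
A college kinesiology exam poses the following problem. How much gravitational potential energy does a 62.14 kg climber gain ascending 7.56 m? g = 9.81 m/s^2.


PE = m * g * h
PE = 62.14 * 9.81 * 7.56
PE = 609.5934 * 7.56 = 4608.5261 J

4608.5261 J


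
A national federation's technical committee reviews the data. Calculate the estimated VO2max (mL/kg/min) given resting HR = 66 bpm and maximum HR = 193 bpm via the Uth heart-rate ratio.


VO2max = 15.3 * HRmax / HRrest
VO2max = 15.3 * 193 / 66
VO2max = 2952.9 / 66 = 44.7409 mL/kg/min

44.7409 mL/kg/min


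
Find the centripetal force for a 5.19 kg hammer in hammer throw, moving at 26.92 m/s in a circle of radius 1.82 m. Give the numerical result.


Fc = m * v^2 / r
v^2 = 26.92^2 = 724.6864
Fc = 5.19 * 724.6864 / 1.82
Fc = 3761.1224 / 1.82 = 2066.5508 N

2066.5508 N


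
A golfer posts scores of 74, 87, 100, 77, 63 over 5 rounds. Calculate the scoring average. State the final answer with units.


Average = sum / n
Sum = 401
Average = 401 / 5 = 80.2

80.2


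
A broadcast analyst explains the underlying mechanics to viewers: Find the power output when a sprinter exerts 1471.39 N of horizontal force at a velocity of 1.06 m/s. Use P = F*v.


P = F * v
P = 1471.39 * 1.06
P = 1559.6734 W

1559.6734 W


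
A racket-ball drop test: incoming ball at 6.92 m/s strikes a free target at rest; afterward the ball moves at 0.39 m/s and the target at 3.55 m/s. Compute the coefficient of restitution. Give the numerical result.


e = (v2_after - v1_after) / (v1_before - v2_before)
Numerator = 3.55 - 0.39 = 3.16
Denominator = 6.92 - 0 = 6.92
e = 3.16 / 6.92 = 0.4566

0.4566


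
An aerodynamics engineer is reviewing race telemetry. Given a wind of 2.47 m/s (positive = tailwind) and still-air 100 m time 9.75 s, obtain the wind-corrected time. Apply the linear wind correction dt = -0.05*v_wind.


dt = -0.05 * v_wind = -0.05 * 2.47 = -0.1235 s
t_corrected = t_still + dt = 9.75 + (-0.1235)
t_corrected = 9.6265 s

9.6265 s


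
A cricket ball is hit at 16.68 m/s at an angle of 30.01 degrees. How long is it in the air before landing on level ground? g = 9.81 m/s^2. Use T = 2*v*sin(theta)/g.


T = 2*v*sin(theta)/g
sin(theta) = sin(30.01 deg) = 0.5002
T = 2*16.68*0.5002 / 9.81
T = 16.685 / 9.81 = 1.7008 s

1.7008 s


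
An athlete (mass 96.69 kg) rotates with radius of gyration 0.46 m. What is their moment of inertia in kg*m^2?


I = m * k^2
I = 96.69 * 0.46^2
I = 96.69 * 0.2116 = 20.4596 kg*m^2

20.4596 kg*m^2


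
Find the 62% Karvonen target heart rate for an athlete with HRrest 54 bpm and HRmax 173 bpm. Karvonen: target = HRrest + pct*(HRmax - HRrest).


Target = HRrest + pct*(HRmax - HRrest)
Heart rate reserve = HRmax - HRrest = 173 - 54 = 119 bpm
Fraction = 62% = 0.62
Target = 54 + 0.62 * 119
Target = 54 + 73.78 = 127.78 bpm

127.78 bpm


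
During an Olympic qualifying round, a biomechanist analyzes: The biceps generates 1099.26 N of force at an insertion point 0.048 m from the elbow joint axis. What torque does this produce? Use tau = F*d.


tau = F * d
tau = 1099.26 * 0.048
tau = 52.7645 N*m

52.7645 N*m


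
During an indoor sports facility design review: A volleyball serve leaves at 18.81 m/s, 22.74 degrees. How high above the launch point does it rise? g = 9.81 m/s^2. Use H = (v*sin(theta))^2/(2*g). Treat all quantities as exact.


H = (v*sin(theta))^2 / (2*g)
vy = v*sin(theta) = 18.81 * sin(22.74 deg) = 7.271 m/s
H = vy^2 / (2*g) = 52.8675 / (2*9.81)
H = 52.8675 / 19.62 = 2.6946 m

2.6946 m


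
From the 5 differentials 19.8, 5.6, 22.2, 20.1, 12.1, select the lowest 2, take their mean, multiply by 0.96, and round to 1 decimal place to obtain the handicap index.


All differentials: 19.8, 5.6, 22.2, 20.1, 12.1
Sorted: 5.6, 12.1, 19.8, 20.1, 22.2
Best 2: 5.6, 12.1
Average of best = 17.7 / 2 = 8.85
Raw index = 8.85 * 0.96 = 8.496
Handicap index = round(8.496, 1) = 8.5

8.5


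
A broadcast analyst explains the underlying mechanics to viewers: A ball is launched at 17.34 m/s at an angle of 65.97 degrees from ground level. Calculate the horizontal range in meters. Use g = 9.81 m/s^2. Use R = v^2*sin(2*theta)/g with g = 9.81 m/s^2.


R = v^2 * sin(2*theta) / g
Convert angle to radians: theta = 65.97 deg = 1.1514 rad
sin(2*theta) = sin(2.3028) = 0.7438
R = 17.34^2 * 0.7438 / 9.81
R = 300.6756 * 0.7438 / 9.81 = 22.7988 m

22.7988 m


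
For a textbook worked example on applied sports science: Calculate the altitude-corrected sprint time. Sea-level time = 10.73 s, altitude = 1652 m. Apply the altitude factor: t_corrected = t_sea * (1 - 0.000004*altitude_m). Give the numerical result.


Correction factor = 1 - 0.000004 * 1652 = 0.993392
t_corrected = t_sea * factor = 10.73 * 0.993392
t_corrected = 10.6591 s

10.6591 s


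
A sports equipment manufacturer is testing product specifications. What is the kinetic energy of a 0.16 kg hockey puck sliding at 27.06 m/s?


KE = 0.5 * m * v^2
KE = 0.5 * 0.16 * 27.06^2
KE = 0.5 * 0.16 * 732.2436 = 58.5795 J

58.5795 J


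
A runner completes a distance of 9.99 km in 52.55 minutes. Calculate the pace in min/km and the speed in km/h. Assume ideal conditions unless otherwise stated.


Pace = time / distance = 52.55 min / 9.99 km = 5.2603 min/km
Speed = distance / time_in_hours = 9.99 / 0.8758 hr
Speed = 11.4063 km/h

5.2603 min/km, 11.4063 km/h


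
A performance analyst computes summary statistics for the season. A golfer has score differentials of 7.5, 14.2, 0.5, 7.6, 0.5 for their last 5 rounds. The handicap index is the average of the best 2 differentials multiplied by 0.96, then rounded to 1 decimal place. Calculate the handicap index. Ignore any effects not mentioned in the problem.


All differentials: 7.5, 14.2, 0.5, 7.6, 0.5
Sorted: 0.5, 0.5, 7.5, 7.6, 14.2
Best 2: 0.5, 0.5
Average of best = 1 / 2 = 0.5
Raw index = 0.5 * 0.96 = 0.48
Handicap index = round(0.48, 1) = 0.5

0.5


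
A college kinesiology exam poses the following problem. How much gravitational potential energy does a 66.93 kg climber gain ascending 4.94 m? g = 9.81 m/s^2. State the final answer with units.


PE = m * g * h
PE = 66.93 * 9.81 * 4.94
PE = 656.5833 * 4.94 = 3243.5215 J

3243.5215 J


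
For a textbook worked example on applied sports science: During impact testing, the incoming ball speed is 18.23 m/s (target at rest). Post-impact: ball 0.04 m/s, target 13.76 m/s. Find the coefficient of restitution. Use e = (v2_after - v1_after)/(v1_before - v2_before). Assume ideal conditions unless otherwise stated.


e = (v2_after - v1_after) / (v1_before - v2_before)
Numerator = 13.76 - 0.04 = 13.72
Denominator = 18.23 - 0 = 18.23
e = 13.72 / 18.23 = 0.7526

0.7526


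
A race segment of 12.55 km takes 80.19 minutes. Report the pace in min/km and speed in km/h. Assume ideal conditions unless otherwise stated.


Pace = time / distance = 80.19 min / 12.55 km = 6.3896 min/km
Speed = distance / time_in_hours = 12.55 / 1.3365 hr
Speed = 9.3902 km/h

6.3896 min/km, 9.3902 km/h


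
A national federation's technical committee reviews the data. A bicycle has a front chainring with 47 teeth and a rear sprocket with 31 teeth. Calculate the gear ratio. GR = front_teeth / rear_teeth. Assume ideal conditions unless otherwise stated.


GR = front_teeth / rear_teeth
GR = 47 / 31
GR = 1.5161

1.5161


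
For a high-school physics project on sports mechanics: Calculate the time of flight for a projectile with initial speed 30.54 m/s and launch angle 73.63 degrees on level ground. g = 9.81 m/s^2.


T = 2*v*sin(theta)/g
sin(theta) = sin(73.63 deg) = 0.9595
T = 2*30.54*0.9595 / 9.81
T = 58.6039 / 9.81 = 5.9739 s

5.9739 s


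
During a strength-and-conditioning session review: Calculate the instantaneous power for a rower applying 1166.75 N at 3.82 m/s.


P = F * v
P = 1166.75 * 3.82
P = 4456.985 W

4456.985 W


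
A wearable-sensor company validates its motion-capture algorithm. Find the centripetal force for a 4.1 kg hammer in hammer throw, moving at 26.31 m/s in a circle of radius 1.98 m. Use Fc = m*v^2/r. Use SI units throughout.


Fc = m * v^2 / r
v^2 = 26.31^2 = 692.2161
Fc = 4.1 * 692.2161 / 1.98
Fc = 2838.086 / 1.98 = 1433.3768 N

1433.3768 N


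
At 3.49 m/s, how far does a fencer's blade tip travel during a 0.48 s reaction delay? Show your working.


d = v * t
d = 3.49 * 0.48
d = 1.6752 m

1.6752 m


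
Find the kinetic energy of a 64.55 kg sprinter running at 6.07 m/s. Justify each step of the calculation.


KE = 0.5 * m * v^2
KE = 0.5 * 64.55 * 6.07^2
KE = 0.5 * 64.55 * 36.8449 = 1189.1691 J

1189.1691 J


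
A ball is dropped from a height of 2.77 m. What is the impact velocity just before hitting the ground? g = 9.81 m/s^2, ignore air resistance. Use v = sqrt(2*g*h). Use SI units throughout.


v = sqrt(2 * g * h)
v = sqrt(2 * 9.81 * 2.77)
v = sqrt(54.3474) = 7.3721 m/s

7.3721 m/s


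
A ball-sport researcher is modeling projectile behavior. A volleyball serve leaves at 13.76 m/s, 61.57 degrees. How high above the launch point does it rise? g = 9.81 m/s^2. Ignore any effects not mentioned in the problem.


H = (v*sin(theta))^2 / (2*g)
vy = v*sin(theta) = 13.76 * sin(61.57 deg) = 12.1005 m/s
H = vy^2 / (2*g) = 146.423 / (2*9.81)
H = 146.423 / 19.62 = 7.4629 m

7.4629 m


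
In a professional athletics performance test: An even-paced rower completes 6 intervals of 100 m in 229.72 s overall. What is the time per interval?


Split time = total_time / n_laps = 229.72 / 6
Split time = 38.2867 s per lap

38.2867 s


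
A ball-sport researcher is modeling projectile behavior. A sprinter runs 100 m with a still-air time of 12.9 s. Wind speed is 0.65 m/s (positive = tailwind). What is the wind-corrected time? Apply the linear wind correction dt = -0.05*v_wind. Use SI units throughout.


dt = -0.05 * v_wind = -0.05 * 0.65 = -0.0325 s
t_corrected = t_still + dt = 12.9 + (-0.0325)
t_corrected = 12.8675 s

12.8675 s


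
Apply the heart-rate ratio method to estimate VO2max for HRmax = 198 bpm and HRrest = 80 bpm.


VO2max = 15.3 * HRmax / HRrest
VO2max = 15.3 * 198 / 80
VO2max = 3029.4 / 80 = 37.8675 mL/kg/min

37.8675 mL/kg/min


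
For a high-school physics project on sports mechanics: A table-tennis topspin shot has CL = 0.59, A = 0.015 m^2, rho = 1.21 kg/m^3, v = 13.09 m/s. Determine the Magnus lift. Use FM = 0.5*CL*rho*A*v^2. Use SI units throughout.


FM = 0.5 * CL * rho * A * v^2
FM = 0.5 * 0.59 * 1.21 * 0.015 * 13.09^2
v^2 = 171.3481
FM = 0.5 * 0.59 * 1.21 * 0.015 * 171.3481 = 0.9174 N

0.9174 N


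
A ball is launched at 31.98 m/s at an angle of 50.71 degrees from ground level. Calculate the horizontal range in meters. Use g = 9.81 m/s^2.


R = v^2 * sin(2*theta) / g
Convert angle to radians: theta = 50.71 deg = 0.8851 rad
sin(2*theta) = sin(1.7701) = 0.9802
R = 31.98^2 * 0.9802 / 9.81
R = 1022.7204 * 0.9802 / 9.81 = 102.1889 m

102.1889 m


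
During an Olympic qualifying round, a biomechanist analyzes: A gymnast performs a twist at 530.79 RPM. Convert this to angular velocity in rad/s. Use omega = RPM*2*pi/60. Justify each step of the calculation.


omega = RPM * 2 * pi / 60
omega = 530.79 * 2 * 3.14159 / 60
omega = 3335.0519 / 60 = 55.5842 rad/s

55.5842 rad/s


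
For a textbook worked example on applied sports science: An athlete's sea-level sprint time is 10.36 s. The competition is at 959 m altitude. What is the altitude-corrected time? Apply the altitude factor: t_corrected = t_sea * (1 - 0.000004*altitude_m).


Correction factor = 1 - 0.000004 * 959 = 0.996164
t_corrected = t_sea * factor = 10.36 * 0.996164
t_corrected = 10.3203 s

10.3203 s


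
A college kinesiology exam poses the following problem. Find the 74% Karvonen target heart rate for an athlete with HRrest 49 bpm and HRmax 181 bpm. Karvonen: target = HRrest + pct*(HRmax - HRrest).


Target = HRrest + pct*(HRmax - HRrest)
Heart rate reserve = HRmax - HRrest = 181 - 49 = 132 bpm
Fraction = 74% = 0.74
Target = 49 + 0.74 * 132
Target = 49 + 97.68 = 146.68 bpm

146.68 bpm


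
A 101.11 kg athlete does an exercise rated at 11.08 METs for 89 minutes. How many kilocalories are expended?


kcal = MET * mass * time_hr
Convert time: 89 min = 1.4833 hr
kcal = 11.08 * 101.11 * 1.4833
kcal = 1661.7766 kcal

1661.7766 kcal


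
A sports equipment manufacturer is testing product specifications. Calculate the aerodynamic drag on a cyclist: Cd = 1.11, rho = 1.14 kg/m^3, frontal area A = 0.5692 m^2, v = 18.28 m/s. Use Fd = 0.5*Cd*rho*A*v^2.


Fd = 0.5 * Cd * rho * A * v^2
Fd = 0.5 * 1.11 * 1.14 * 0.5692 * 18.28^2
v^2 = 334.1584
Fd = 0.5 * 1.11 * 1.14 * 0.5692 * 334.1584 = 120.3414 N

120.3414 N


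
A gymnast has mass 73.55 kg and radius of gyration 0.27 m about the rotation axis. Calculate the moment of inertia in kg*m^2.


I = m * k^2
I = 73.55 * 0.27^2
I = 73.55 * 0.0729 = 5.3618 kg*m^2

5.3618 kg*m^2


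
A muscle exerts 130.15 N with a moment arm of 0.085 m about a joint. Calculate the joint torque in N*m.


tau = F * d
tau = 130.15 * 0.085
tau = 11.0628 N*m

11.0628 N*m


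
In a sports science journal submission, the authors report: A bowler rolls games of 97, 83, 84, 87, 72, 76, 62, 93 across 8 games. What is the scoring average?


Average = sum / n
Sum = 654
Average = 654 / 8 = 81.75

81.75


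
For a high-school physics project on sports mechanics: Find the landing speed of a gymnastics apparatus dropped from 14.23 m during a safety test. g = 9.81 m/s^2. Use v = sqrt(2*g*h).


v = sqrt(2 * g * h)
v = sqrt(2 * 9.81 * 14.23)
v = sqrt(279.1926) = 16.7091 m/s

16.7091 m/s


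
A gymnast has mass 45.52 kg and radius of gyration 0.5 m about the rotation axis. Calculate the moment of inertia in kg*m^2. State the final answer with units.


I = m * k^2
I = 45.52 * 0.5^2
I = 45.52 * 0.25 = 11.38 kg*m^2

11.38 kg*m^2


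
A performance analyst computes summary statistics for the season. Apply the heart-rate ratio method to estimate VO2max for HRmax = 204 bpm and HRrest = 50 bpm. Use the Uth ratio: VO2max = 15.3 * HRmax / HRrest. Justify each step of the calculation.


VO2max = 15.3 * HRmax / HRrest
VO2max = 15.3 * 204 / 50
VO2max = 3121.2 / 50 = 62.424 mL/kg/min

62.424 mL/kg/min


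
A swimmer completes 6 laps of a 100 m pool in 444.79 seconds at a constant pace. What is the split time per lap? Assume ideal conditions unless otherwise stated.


Split time = total_time / n_laps = 444.79 / 6
Split time = 74.1317 s per lap

74.1317 s


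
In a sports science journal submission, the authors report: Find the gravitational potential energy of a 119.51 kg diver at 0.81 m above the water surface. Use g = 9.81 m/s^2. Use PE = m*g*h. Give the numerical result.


PE = m * g * h
PE = 119.51 * 9.81 * 0.81
PE = 1172.3931 * 0.81 = 949.6384 J

949.6384 J


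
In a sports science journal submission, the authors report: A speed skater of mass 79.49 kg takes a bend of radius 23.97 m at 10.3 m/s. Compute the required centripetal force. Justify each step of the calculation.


Fc = m * v^2 / r
v^2 = 10.3^2 = 106.09
Fc = 79.49 * 106.09 / 23.97
Fc = 8433.0941 / 23.97 = 351.8187 N

351.8187 N


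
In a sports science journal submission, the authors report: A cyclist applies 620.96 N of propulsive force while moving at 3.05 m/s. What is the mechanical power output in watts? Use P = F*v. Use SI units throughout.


P = F * v
P = 620.96 * 3.05
P = 1893.928 W

1893.928 W


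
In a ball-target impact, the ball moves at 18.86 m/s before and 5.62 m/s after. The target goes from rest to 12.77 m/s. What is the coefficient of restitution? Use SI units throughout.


e = (v2_after - v1_after) / (v1_before - v2_before)
Numerator = 12.77 - 5.62 = 7.15
Denominator = 18.86 - 0 = 18.86
e = 7.15 / 18.86 = 0.3791

0.3791


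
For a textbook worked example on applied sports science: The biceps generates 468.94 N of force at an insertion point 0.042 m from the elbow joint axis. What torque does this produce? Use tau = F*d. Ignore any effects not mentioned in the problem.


tau = F * d
tau = 468.94 * 0.042
tau = 19.6955 N*m

19.6955 N*m


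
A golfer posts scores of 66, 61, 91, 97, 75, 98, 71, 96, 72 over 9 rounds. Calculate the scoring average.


Average = sum / n
Sum = 727
Average = 727 / 9 = 80.7778

80.7778


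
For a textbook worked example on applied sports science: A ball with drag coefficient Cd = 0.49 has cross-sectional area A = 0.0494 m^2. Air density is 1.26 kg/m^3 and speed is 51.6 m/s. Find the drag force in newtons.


Fd = 0.5 * Cd * rho * A * v^2
Fd = 0.5 * 0.49 * 1.26 * 0.0494 * 51.6^2
v^2 = 2662.56
Fd = 0.5 * 0.49 * 1.26 * 0.0494 * 2662.56 = 40.6035 N

40.6035 N


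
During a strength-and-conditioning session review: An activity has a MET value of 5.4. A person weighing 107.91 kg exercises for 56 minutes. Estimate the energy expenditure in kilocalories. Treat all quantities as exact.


kcal = MET * mass * time_hr
Convert time: 56 min = 0.9333 hr
kcal = 5.4 * 107.91 * 0.9333
kcal = 543.8664 kcal

543.8664 kcal


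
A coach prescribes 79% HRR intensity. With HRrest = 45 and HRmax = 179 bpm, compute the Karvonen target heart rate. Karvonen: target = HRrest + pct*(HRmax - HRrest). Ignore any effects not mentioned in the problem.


Target = HRrest + pct*(HRmax - HRrest)
Heart rate reserve = HRmax - HRrest = 179 - 45 = 134 bpm
Fraction = 79% = 0.79
Target = 45 + 0.79 * 134
Target = 45 + 105.86 = 150.86 bpm

150.86 bpm


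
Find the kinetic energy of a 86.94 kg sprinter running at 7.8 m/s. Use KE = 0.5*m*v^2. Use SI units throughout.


KE = 0.5 * m * v^2
KE = 0.5 * 86.94 * 7.8^2
KE = 0.5 * 86.94 * 60.84 = 2644.7148 J

2644.7148 J


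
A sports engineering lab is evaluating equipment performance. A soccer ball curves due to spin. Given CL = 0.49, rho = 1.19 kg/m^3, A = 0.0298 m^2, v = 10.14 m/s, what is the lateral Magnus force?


FM = 0.5 * CL * rho * A * v^2
FM = 0.5 * 0.49 * 1.19 * 0.0298 * 10.14^2
v^2 = 102.8196
FM = 0.5 * 0.49 * 1.19 * 0.0298 * 102.8196 = 0.8933 N

0.8933 N


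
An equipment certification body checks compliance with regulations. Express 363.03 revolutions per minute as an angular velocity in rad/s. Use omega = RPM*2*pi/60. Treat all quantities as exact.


omega = RPM * 2 * pi / 60
omega = 363.03 * 2 * 3.14159 / 60
omega = 2280.9848 / 60 = 38.0164 rad/s

38.0164 rad/s


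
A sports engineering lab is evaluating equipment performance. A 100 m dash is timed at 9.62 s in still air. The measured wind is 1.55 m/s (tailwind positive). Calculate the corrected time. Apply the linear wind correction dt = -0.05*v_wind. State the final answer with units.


dt = -0.05 * v_wind = -0.05 * 1.55 = -0.0775 s
t_corrected = t_still + dt = 9.62 + (-0.0775)
t_corrected = 9.5425 s

9.5425 s


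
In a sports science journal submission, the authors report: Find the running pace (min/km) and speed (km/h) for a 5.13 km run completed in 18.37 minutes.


Pace = time / distance = 18.37 min / 5.13 km = 3.5809 min/km
Speed = distance / time_in_hours = 5.13 / 0.3062 hr
Speed = 16.7556 km/h

3.5809 min/km, 16.7556 km/h


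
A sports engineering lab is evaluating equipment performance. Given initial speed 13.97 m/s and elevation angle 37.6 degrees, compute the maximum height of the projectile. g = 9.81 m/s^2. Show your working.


H = (v*sin(theta))^2 / (2*g)
vy = v*sin(theta) = 13.97 * sin(37.6 deg) = 8.5237 m/s
H = vy^2 / (2*g) = 72.6539 / (2*9.81)
H = 72.6539 / 19.62 = 3.7031 m

3.7031 m


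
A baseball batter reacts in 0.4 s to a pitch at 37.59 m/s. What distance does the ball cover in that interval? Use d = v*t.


d = v * t
d = 37.59 * 0.4
d = 15.036 m

15.036 m


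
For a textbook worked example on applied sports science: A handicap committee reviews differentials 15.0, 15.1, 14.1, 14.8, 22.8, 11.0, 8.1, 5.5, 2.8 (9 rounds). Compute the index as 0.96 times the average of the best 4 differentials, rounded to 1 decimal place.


All differentials: 15.0, 15.1, 14.1, 14.8, 22.8, 11.0, 8.1, 5.5, 2.8
Sorted: 2.8, 5.5, 8.1, 11.0, 14.1, 14.8, 15.0, 15.1, 22.8
Best 4: 2.8, 5.5, 8.1, 11.0
Average of best = 27.4 / 4 = 6.85
Raw index = 6.85 * 0.96 = 6.576
Handicap index = round(6.576, 1) = 6.6

6.6


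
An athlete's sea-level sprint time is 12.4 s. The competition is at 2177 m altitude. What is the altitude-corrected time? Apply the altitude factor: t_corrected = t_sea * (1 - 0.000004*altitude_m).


Correction factor = 1 - 0.000004 * 2177 = 0.991292
t_corrected = t_sea * factor = 12.4 * 0.991292
t_corrected = 12.292 s

12.292 s


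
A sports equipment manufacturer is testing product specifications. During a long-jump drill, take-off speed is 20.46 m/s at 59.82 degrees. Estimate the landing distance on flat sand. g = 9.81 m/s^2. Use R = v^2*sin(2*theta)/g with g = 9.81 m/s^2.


R = v^2 * sin(2*theta) / g
Convert angle to radians: theta = 59.82 deg = 1.0441 rad
sin(2*theta) = sin(2.0881) = 0.8691
R = 20.46^2 * 0.8691 / 9.81
R = 418.6116 * 0.8691 / 9.81 = 37.0883 m

37.0883 m


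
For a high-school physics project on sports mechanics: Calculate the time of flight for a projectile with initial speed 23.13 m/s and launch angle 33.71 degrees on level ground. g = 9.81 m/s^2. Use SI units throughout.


T = 2*v*sin(theta)/g
sin(theta) = sin(33.71 deg) = 0.555
T = 2*23.13*0.555 / 9.81
T = 25.6738 / 9.81 = 2.6171 s

2.6171 s


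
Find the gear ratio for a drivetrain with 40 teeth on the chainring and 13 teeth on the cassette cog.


GR = front_teeth / rear_teeth
GR = 40 / 13
GR = 3.0769

3.0769


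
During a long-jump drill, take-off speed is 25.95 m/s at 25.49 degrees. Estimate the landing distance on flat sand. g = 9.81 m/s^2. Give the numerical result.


R = v^2 * sin(2*theta) / g
Convert angle to radians: theta = 25.49 deg = 0.4449 rad
sin(2*theta) = sin(0.8898) = 0.7769
R = 25.95^2 * 0.7769 / 9.81
R = 673.4025 * 0.7769 / 9.81 = 53.3317 m

53.3317 m


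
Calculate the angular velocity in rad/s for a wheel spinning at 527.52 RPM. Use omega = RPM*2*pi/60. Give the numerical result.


omega = RPM * 2 * pi / 60
omega = 527.52 * 2 * 3.14159 / 60
omega = 3314.5059 / 60 = 55.2418 rad/s

55.2418 rad/s


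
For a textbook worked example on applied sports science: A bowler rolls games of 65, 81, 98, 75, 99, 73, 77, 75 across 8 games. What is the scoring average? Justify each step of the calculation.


Average = sum / n
Sum = 643
Average = 643 / 8 = 80.375

80.375


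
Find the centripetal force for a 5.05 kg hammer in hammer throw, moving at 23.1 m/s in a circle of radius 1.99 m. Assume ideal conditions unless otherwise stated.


Fc = m * v^2 / r
v^2 = 23.1^2 = 533.61
Fc = 5.05 * 533.61 / 1.99
Fc = 2694.7305 / 1.99 = 1354.1359 N

1354.1359 N


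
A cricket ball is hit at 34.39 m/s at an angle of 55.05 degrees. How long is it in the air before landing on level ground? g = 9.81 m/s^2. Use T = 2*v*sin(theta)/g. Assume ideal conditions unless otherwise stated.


T = 2*v*sin(theta)/g
sin(theta) = sin(55.05 deg) = 0.8197
T = 2*34.39*0.8197 / 9.81
T = 56.3757 / 9.81 = 5.7468 s

5.7468 s


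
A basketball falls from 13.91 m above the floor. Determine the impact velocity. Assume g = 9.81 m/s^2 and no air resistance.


v = sqrt(2 * g * h)
v = sqrt(2 * 9.81 * 13.91)
v = sqrt(272.9142) = 16.5201 m/s

16.5201 m/s


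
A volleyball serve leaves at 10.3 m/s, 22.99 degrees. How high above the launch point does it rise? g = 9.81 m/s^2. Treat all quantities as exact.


H = (v*sin(theta))^2 / (2*g)
vy = v*sin(theta) = 10.3 * sin(22.99 deg) = 4.0229 m/s
H = vy^2 / (2*g) = 16.1835 / (2*9.81)
H = 16.1835 / 19.62 = 0.8248 m

0.8248 m


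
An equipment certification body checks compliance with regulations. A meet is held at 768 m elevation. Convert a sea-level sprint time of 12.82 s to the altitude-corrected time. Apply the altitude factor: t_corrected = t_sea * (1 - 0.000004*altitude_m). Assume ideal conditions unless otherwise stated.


Correction factor = 1 - 0.000004 * 768 = 0.996928
t_corrected = t_sea * factor = 12.82 * 0.996928
t_corrected = 12.7806 s

12.7806 s


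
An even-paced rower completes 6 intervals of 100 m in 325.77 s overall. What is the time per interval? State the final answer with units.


Split time = total_time / n_laps = 325.77 / 6
Split time = 54.295 s per lap

54.295 s


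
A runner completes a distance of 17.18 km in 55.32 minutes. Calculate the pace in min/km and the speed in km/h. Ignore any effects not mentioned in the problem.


Pace = time / distance = 55.32 min / 17.18 km = 3.22 min/km
Speed = distance / time_in_hours = 17.18 / 0.922 hr
Speed = 18.6334 km/h

3.22 min/km, 18.6334 km/h


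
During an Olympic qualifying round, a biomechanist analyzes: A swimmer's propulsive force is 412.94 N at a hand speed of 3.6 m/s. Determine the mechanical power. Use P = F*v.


P = F * v
P = 412.94 * 3.6
P = 1486.584 W

1486.584 W


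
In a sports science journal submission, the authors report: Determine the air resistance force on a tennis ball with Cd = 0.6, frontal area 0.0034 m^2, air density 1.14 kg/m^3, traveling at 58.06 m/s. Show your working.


Fd = 0.5 * Cd * rho * A * v^2
Fd = 0.5 * 0.6 * 1.14 * 0.0034 * 58.06^2
v^2 = 3370.9636
Fd = 0.5 * 0.6 * 1.14 * 0.0034 * 3370.9636 = 3.9198 N

3.9198 N


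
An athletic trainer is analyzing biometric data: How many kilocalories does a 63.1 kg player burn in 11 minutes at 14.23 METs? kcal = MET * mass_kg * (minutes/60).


kcal = MET * mass * time_hr
Convert time: 11 min = 0.1833 hr
kcal = 14.23 * 63.1 * 0.1833
kcal = 164.6174 kcal

164.6174 kcal


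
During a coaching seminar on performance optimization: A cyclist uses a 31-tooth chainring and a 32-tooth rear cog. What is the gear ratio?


GR = front_teeth / rear_teeth
GR = 31 / 32
GR = 0.9688

0.9688


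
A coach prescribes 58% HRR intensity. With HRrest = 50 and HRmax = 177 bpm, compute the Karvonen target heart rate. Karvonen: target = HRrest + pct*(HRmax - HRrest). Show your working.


Target = HRrest + pct*(HRmax - HRrest)
Heart rate reserve = HRmax - HRrest = 177 - 50 = 127 bpm
Fraction = 58% = 0.58
Target = 50 + 0.58 * 127
Target = 50 + 73.66 = 123.66 bpm

123.66 bpm


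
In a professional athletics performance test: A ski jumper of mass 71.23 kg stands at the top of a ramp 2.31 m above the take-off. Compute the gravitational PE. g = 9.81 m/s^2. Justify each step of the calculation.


PE = m * g * h
PE = 71.23 * 9.81 * 2.31
PE = 698.7663 * 2.31 = 1614.1502 J

1614.1502 J


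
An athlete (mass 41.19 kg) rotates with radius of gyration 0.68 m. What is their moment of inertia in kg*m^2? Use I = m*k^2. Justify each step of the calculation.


I = m * k^2
I = 41.19 * 0.68^2
I = 41.19 * 0.4624 = 19.0463 kg*m^2

19.0463 kg*m^2


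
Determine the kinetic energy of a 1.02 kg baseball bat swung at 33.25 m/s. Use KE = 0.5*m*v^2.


KE = 0.5 * m * v^2
KE = 0.5 * 1.02 * 33.25^2
KE = 0.5 * 1.02 * 1105.5625 = 563.8369 J

563.8369 J


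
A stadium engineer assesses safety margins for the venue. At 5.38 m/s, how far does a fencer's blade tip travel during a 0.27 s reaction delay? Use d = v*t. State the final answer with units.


d = v * t
d = 5.38 * 0.27
d = 1.4526 m

1.4526 m


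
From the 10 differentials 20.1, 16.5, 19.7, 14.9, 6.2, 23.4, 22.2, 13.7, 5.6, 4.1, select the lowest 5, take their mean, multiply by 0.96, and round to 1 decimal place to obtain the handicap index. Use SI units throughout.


All differentials: 20.1, 16.5, 19.7, 14.9, 6.2, 23.4, 22.2, 13.7, 5.6, 4.1
Sorted: 4.1, 5.6, 6.2, 13.7, 14.9, 16.5, 19.7, 20.1, 22.2, 23.4
Best 5: 4.1, 5.6, 6.2, 13.7, 14.9
Average of best = 44.5 / 5 = 8.9
Raw index = 8.9 * 0.96 = 8.544
Handicap index = round(8.544, 1) = 8.5

8.5


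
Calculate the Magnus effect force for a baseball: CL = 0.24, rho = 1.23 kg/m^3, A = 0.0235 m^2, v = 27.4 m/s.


FM = 0.5 * CL * rho * A * v^2
FM = 0.5 * 0.24 * 1.23 * 0.0235 * 27.4^2
v^2 = 750.76
FM = 0.5 * 0.24 * 1.23 * 0.0235 * 750.76 = 2.6041 N

2.6041 N


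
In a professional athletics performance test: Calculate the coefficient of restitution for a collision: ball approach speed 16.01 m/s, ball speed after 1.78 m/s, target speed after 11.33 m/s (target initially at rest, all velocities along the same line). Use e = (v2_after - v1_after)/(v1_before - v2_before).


e = (v2_after - v1_after) / (v1_before - v2_before)
Numerator = 11.33 - 1.78 = 9.55
Denominator = 16.01 - 0 = 16.01
e = 9.55 / 16.01 = 0.5965

0.5965


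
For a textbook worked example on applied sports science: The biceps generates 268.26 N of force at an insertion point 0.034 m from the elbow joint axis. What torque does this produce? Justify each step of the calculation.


tau = F * d
tau = 268.26 * 0.034
tau = 9.1208 N*m

9.1208 N*m


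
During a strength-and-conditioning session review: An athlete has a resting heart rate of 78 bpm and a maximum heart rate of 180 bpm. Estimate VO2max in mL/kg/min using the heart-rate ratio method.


VO2max = 15.3 * HRmax / HRrest
VO2max = 15.3 * 180 / 78
VO2max = 2754 / 78 = 35.3077 mL/kg/min

35.3077 mL/kg/min


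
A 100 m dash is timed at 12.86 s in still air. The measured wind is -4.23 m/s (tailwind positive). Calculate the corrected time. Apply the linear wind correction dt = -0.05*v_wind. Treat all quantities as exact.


dt = -0.05 * v_wind = -0.05 * -4.23 = 0.2115 s
t_corrected = t_still + dt = 12.86 + (0.2115)
t_corrected = 13.0715 s

13.0715 s


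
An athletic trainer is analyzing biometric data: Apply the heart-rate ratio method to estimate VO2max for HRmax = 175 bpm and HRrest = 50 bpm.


VO2max = 15.3 * HRmax / HRrest
VO2max = 15.3 * 175 / 50
VO2max = 2677.5 / 50 = 53.55 mL/kg/min

53.55 mL/kg/min


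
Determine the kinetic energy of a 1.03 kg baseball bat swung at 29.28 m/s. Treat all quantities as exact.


KE = 0.5 * m * v^2
KE = 0.5 * 1.03 * 29.28^2
KE = 0.5 * 1.03 * 857.3184 = 441.519 J

441.519 J


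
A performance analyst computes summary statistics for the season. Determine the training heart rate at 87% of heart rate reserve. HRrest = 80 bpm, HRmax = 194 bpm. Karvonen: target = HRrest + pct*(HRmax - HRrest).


Target = HRrest + pct*(HRmax - HRrest)
Heart rate reserve = HRmax - HRrest = 194 - 80 = 114 bpm
Fraction = 87% = 0.87
Target = 80 + 0.87 * 114
Target = 80 + 99.18 = 179.18 bpm

179.18 bpm


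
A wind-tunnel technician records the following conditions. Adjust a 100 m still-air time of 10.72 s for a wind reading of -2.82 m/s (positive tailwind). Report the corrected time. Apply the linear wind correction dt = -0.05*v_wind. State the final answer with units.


dt = -0.05 * v_wind = -0.05 * -2.82 = 0.141 s
t_corrected = t_still + dt = 10.72 + (0.141)
t_corrected = 10.861 s

10.861 s


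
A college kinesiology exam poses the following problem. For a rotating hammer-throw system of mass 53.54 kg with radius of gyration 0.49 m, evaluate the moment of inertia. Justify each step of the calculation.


I = m * k^2
I = 53.54 * 0.49^2
I = 53.54 * 0.2401 = 12.855 kg*m^2

12.855 kg*m^2


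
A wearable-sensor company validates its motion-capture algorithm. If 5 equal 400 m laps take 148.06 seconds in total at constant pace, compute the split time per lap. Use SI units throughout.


Split time = total_time / n_laps = 148.06 / 5
Split time = 29.612 s per lap

29.612 s


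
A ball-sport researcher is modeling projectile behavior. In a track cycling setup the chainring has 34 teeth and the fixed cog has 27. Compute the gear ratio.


GR = front_teeth / rear_teeth
GR = 34 / 27
GR = 1.2593

1.2593


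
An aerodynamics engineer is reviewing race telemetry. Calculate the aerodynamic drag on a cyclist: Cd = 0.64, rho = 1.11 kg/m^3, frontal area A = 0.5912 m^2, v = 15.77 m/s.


Fd = 0.5 * Cd * rho * A * v^2
Fd = 0.5 * 0.64 * 1.11 * 0.5912 * 15.77^2
v^2 = 248.6929
Fd = 0.5 * 0.64 * 1.11 * 0.5912 * 248.6929 = 52.2241 N

52.2241 N


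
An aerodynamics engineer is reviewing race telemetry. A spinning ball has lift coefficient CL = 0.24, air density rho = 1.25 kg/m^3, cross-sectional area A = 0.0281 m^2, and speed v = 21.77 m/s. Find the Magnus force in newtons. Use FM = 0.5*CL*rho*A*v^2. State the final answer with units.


FM = 0.5 * CL * rho * A * v^2
FM = 0.5 * 0.24 * 1.25 * 0.0281 * 21.77^2
v^2 = 473.9329
FM = 0.5 * 0.24 * 1.25 * 0.0281 * 473.9329 = 1.9976 N

1.9976 N


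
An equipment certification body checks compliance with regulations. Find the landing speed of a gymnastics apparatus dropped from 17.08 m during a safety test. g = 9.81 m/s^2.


v = sqrt(2 * g * h)
v = sqrt(2 * 9.81 * 17.08)
v = sqrt(335.1096) = 18.306 m/s

18.306 m/s


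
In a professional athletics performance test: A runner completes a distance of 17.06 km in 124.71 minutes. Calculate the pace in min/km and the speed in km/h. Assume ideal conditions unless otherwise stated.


Pace = time / distance = 124.71 min / 17.06 km = 7.3101 min/km
Speed = distance / time_in_hours = 17.06 / 2.0785 hr
Speed = 8.2078 km/h

7.3101 min/km, 8.2078 km/h


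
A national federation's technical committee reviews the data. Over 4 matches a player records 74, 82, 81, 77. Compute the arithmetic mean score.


Average = sum / n
Sum = 314
Average = 314 / 4 = 78.5

78.5


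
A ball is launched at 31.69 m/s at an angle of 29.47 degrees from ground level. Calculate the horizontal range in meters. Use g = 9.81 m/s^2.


R = v^2 * sin(2*theta) / g
Convert angle to radians: theta = 29.47 deg = 0.5143 rad
sin(2*theta) = sin(1.0287) = 0.8566
R = 31.69^2 * 0.8566 / 9.81
R = 1004.2561 * 0.8566 / 9.81 = 87.6935 m

87.6935 m


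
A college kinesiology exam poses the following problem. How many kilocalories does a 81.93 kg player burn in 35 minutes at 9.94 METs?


kcal = MET * mass * time_hr
Convert time: 35 min = 0.5833 hr
kcal = 9.94 * 81.93 * 0.5833
kcal = 475.0575 kcal

475.0575 kcal


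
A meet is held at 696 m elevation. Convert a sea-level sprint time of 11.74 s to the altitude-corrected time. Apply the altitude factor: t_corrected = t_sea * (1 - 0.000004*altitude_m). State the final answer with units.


Correction factor = 1 - 0.000004 * 696 = 0.997216
t_corrected = t_sea * factor = 11.74 * 0.997216
t_corrected = 11.7073 s

11.7073 s


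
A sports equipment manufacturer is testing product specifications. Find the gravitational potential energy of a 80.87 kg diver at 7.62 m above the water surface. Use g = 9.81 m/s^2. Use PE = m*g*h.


PE = m * g * h
PE = 80.87 * 9.81 * 7.62
PE = 793.3347 * 7.62 = 6045.2104 J

6045.2104 J


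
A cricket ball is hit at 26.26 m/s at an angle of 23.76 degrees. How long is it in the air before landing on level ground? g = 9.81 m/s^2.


T = 2*v*sin(theta)/g
sin(theta) = sin(23.76 deg) = 0.4029
T = 2*26.26*0.4029 / 9.81
T = 21.1606 / 9.81 = 2.157 s

2.157 s


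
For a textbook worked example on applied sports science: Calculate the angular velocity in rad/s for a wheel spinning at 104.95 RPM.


omega = RPM * 2 * pi / 60
omega = 104.95 * 2 * 3.14159 / 60
omega = 659.4203 / 60 = 10.9903 rad/s

10.9903 rad/s


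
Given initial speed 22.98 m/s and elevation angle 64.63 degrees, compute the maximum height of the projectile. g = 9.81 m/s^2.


H = (v*sin(theta))^2 / (2*g)
vy = v*sin(theta) = 22.98 * sin(64.63 deg) = 20.7638 m/s
H = vy^2 / (2*g) = 431.1355 / (2*9.81)
H = 431.1355 / 19.62 = 21.9743 m

21.9743 m


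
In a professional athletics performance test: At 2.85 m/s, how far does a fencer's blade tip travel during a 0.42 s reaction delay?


d = v * t
d = 2.85 * 0.42
d = 1.197 m

1.197 m


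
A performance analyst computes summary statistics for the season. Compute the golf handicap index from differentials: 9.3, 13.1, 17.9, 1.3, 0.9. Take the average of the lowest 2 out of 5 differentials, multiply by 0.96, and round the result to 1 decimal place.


All differentials: 9.3, 13.1, 17.9, 1.3, 0.9
Sorted: 0.9, 1.3, 9.3, 13.1, 17.9
Best 2: 0.9, 1.3
Average of best = 2.2 / 2 = 1.1
Raw index = 1.1 * 0.96 = 1.056
Handicap index = round(1.056, 1) = 1.1

1.1


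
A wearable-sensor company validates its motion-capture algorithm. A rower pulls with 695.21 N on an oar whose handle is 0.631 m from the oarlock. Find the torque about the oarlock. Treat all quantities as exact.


tau = F * d
tau = 695.21 * 0.631
tau = 438.6775 N*m

438.6775 N*m


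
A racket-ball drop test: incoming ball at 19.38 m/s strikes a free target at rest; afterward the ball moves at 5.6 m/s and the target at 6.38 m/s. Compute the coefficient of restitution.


e = (v2_after - v1_after) / (v1_before - v2_before)
Numerator = 6.38 - 5.6 = 0.78
Denominator = 19.38 - 0 = 19.38
e = 0.78 / 19.38 = 0.0402

0.0402


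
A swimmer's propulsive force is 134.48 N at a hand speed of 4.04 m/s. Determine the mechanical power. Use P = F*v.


P = F * v
P = 134.48 * 4.04
P = 543.2992 W

543.2992 W


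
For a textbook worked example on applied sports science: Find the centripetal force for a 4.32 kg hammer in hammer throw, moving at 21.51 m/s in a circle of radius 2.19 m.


Fc = m * v^2 / r
v^2 = 21.51^2 = 462.6801
Fc = 4.32 * 462.6801 / 2.19
Fc = 1998.778 / 2.19 = 912.684 N

912.684 N


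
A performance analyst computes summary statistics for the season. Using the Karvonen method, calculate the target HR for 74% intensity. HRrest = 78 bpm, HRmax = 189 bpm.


Target = HRrest + pct*(HRmax - HRrest)
Heart rate reserve = HRmax - HRrest = 189 - 78 = 111 bpm
Fraction = 74% = 0.74
Target = 78 + 0.74 * 111
Target = 78 + 82.14 = 160.14 bpm

160.14 bpm


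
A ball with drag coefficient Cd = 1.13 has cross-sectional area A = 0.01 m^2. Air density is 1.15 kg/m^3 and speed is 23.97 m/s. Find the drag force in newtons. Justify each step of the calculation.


Fd = 0.5 * Cd * rho * A * v^2
Fd = 0.5 * 1.13 * 1.15 * 0.01 * 23.97^2
v^2 = 574.5609
Fd = 0.5 * 1.13 * 1.15 * 0.01 * 574.5609 = 3.7332 N

3.7332 N


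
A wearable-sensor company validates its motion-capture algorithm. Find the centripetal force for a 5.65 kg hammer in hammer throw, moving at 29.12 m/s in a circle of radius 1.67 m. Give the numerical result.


Fc = m * v^2 / r
v^2 = 29.12^2 = 847.9744
Fc = 5.65 * 847.9744 / 1.67
Fc = 4791.0554 / 1.67 = 2868.8954 N

2868.8954 N


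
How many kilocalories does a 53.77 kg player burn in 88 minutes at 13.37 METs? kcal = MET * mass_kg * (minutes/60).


kcal = MET * mass * time_hr
Convert time: 88 min = 1.4667 hr
kcal = 13.37 * 53.77 * 1.4667
kcal = 1054.3939 kcal

1054.3939 kcal


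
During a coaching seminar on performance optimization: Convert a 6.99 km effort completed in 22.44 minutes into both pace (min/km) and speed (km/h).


Pace = time / distance = 22.44 min / 6.99 km = 3.2103 min/km
Speed = distance / time_in_hours = 6.99 / 0.374 hr
Speed = 18.6898 km/h

3.2103 min/km, 18.6898 km/h


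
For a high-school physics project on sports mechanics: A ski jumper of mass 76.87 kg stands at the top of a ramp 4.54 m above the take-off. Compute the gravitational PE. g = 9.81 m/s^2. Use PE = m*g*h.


PE = m * g * h
PE = 76.87 * 9.81 * 4.54
PE = 754.0947 * 4.54 = 3423.5899 J

3423.5899 J


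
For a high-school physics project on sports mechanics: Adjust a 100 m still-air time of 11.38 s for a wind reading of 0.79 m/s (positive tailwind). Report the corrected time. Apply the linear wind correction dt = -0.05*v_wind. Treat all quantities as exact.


dt = -0.05 * v_wind = -0.05 * 0.79 = -0.0395 s
t_corrected = t_still + dt = 11.38 + (-0.0395)
t_corrected = 11.3405 s

11.3405 s
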